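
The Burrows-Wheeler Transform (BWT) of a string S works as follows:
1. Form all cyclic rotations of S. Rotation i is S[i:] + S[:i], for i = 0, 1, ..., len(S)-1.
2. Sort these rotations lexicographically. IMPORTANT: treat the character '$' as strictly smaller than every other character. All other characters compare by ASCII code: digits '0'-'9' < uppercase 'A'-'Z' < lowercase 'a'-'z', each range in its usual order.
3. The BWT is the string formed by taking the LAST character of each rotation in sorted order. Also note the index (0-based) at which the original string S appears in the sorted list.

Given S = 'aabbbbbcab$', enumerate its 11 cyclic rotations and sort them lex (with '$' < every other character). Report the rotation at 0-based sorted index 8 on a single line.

Answer: bbcab$aabbb

Derivation:
All 11 rotations (rotation i = S[i:]+S[:i]):
  rot[0] = aabbbbbcab$
  rot[1] = abbbbbcab$a
  rot[2] = bbbbbcab$aa
  rot[3] = bbbbcab$aab
  rot[4] = bbbcab$aabb
  rot[5] = bbcab$aabbb
  rot[6] = bcab$aabbbb
  rot[7] = cab$aabbbbb
  rot[8] = ab$aabbbbbc
  rot[9] = b$aabbbbbca
  rot[10] = $aabbbbbcab
Sorted (with $ < everything):
  sorted[0] = $aabbbbbcab
  sorted[1] = aabbbbbcab$
  sorted[2] = ab$aabbbbbc
  sorted[3] = abbbbbcab$a
  sorted[4] = b$aabbbbbca
  sorted[5] = bbbbbcab$aa
  sorted[6] = bbbbcab$aab
  sorted[7] = bbbcab$aabb
  sorted[8] = bbcab$aabbb
  sorted[9] = bcab$aabbbb
  sorted[10] = cab$aabbbbb
sorted[8] = bbcab$aabbb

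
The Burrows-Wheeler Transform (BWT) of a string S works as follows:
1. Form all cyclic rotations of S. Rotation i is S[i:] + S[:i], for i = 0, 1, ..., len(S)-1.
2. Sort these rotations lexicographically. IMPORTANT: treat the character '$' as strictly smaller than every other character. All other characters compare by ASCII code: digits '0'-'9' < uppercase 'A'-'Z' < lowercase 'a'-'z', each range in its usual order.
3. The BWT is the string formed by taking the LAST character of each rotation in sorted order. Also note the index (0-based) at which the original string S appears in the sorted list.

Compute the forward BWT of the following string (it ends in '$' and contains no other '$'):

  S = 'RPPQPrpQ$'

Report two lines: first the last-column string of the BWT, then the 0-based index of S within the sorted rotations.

All 9 rotations (rotation i = S[i:]+S[:i]):
  rot[0] = RPPQPrpQ$
  rot[1] = PPQPrpQ$R
  rot[2] = PQPrpQ$RP
  rot[3] = QPrpQ$RPP
  rot[4] = PrpQ$RPPQ
  rot[5] = rpQ$RPPQP
  rot[6] = pQ$RPPQPr
  rot[7] = Q$RPPQPrp
  rot[8] = $RPPQPrpQ
Sorted (with $ < everything):
  sorted[0] = $RPPQPrpQ  (last char: 'Q')
  sorted[1] = PPQPrpQ$R  (last char: 'R')
  sorted[2] = PQPrpQ$RP  (last char: 'P')
  sorted[3] = PrpQ$RPPQ  (last char: 'Q')
  sorted[4] = Q$RPPQPrp  (last char: 'p')
  sorted[5] = QPrpQ$RPP  (last char: 'P')
  sorted[6] = RPPQPrpQ$  (last char: '$')
  sorted[7] = pQ$RPPQPr  (last char: 'r')
  sorted[8] = rpQ$RPPQP  (last char: 'P')
Last column: QRPQpP$rP
Original string S is at sorted index 6

Answer: QRPQpP$rP
6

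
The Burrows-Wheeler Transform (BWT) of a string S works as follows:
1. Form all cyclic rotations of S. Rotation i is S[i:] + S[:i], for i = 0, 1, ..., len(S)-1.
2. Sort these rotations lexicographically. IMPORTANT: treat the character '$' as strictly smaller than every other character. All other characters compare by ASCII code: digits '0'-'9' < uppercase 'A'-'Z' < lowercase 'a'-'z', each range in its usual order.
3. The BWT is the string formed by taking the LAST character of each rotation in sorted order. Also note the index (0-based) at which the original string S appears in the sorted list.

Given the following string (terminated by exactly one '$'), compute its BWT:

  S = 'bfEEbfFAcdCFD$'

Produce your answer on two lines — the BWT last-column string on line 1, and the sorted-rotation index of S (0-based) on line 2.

All 14 rotations (rotation i = S[i:]+S[:i]):
  rot[0] = bfEEbfFAcdCFD$
  rot[1] = fEEbfFAcdCFD$b
  rot[2] = EEbfFAcdCFD$bf
  rot[3] = EbfFAcdCFD$bfE
  rot[4] = bfFAcdCFD$bfEE
  rot[5] = fFAcdCFD$bfEEb
  rot[6] = FAcdCFD$bfEEbf
  rot[7] = AcdCFD$bfEEbfF
  rot[8] = cdCFD$bfEEbfFA
  rot[9] = dCFD$bfEEbfFAc
  rot[10] = CFD$bfEEbfFAcd
  rot[11] = FD$bfEEbfFAcdC
  rot[12] = D$bfEEbfFAcdCF
  rot[13] = $bfEEbfFAcdCFD
Sorted (with $ < everything):
  sorted[0] = $bfEEbfFAcdCFD  (last char: 'D')
  sorted[1] = AcdCFD$bfEEbfF  (last char: 'F')
  sorted[2] = CFD$bfEEbfFAcd  (last char: 'd')
  sorted[3] = D$bfEEbfFAcdCF  (last char: 'F')
  sorted[4] = EEbfFAcdCFD$bf  (last char: 'f')
  sorted[5] = EbfFAcdCFD$bfE  (last char: 'E')
  sorted[6] = FAcdCFD$bfEEbf  (last char: 'f')
  sorted[7] = FD$bfEEbfFAcdC  (last char: 'C')
  sorted[8] = bfEEbfFAcdCFD$  (last char: '$')
  sorted[9] = bfFAcdCFD$bfEE  (last char: 'E')
  sorted[10] = cdCFD$bfEEbfFA  (last char: 'A')
  sorted[11] = dCFD$bfEEbfFAc  (last char: 'c')
  sorted[12] = fEEbfFAcdCFD$b  (last char: 'b')
  sorted[13] = fFAcdCFD$bfEEb  (last char: 'b')
Last column: DFdFfEfC$EAcbb
Original string S is at sorted index 8

Answer: DFdFfEfC$EAcbb
8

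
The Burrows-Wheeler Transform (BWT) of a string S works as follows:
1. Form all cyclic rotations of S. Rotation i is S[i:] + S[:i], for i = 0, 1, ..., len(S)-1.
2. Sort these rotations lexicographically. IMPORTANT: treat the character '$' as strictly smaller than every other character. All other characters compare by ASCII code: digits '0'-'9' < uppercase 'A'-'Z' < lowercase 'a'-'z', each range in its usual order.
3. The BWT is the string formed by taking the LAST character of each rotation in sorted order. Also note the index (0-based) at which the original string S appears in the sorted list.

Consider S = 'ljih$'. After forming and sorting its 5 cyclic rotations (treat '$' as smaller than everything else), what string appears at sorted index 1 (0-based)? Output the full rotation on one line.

All 5 rotations (rotation i = S[i:]+S[:i]):
  rot[0] = ljih$
  rot[1] = jih$l
  rot[2] = ih$lj
  rot[3] = h$lji
  rot[4] = $ljih
Sorted (with $ < everything):
  sorted[0] = $ljih
  sorted[1] = h$lji
  sorted[2] = ih$lj
  sorted[3] = jih$l
  sorted[4] = ljih$
sorted[1] = h$lji

Answer: h$lji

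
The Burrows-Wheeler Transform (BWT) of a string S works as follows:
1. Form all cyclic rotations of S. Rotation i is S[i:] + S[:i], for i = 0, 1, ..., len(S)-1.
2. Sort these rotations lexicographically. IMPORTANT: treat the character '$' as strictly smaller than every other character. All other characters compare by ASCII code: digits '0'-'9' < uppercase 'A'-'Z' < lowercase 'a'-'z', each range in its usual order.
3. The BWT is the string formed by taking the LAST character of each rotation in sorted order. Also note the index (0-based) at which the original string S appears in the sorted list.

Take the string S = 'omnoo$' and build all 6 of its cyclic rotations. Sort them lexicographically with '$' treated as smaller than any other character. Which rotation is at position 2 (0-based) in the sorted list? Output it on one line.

All 6 rotations (rotation i = S[i:]+S[:i]):
  rot[0] = omnoo$
  rot[1] = mnoo$o
  rot[2] = noo$om
  rot[3] = oo$omn
  rot[4] = o$omno
  rot[5] = $omnoo
Sorted (with $ < everything):
  sorted[0] = $omnoo
  sorted[1] = mnoo$o
  sorted[2] = noo$om
  sorted[3] = o$omno
  sorted[4] = omnoo$
  sorted[5] = oo$omn
sorted[2] = noo$om

Answer: noo$om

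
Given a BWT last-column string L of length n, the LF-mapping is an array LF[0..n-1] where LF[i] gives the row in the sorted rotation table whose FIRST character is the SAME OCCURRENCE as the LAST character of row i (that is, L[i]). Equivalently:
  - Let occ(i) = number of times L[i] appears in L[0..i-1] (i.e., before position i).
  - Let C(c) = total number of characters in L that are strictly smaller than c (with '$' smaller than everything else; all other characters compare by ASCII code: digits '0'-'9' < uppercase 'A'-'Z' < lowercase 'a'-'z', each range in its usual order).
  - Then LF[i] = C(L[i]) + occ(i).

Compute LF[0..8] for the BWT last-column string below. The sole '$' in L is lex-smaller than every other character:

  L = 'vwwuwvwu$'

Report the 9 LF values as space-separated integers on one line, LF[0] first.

Answer: 3 5 6 1 7 4 8 2 0

Derivation:
Char counts: '$':1, 'u':2, 'v':2, 'w':4
C (first-col start): C('$')=0, C('u')=1, C('v')=3, C('w')=5
L[0]='v': occ=0, LF[0]=C('v')+0=3+0=3
L[1]='w': occ=0, LF[1]=C('w')+0=5+0=5
L[2]='w': occ=1, LF[2]=C('w')+1=5+1=6
L[3]='u': occ=0, LF[3]=C('u')+0=1+0=1
L[4]='w': occ=2, LF[4]=C('w')+2=5+2=7
L[5]='v': occ=1, LF[5]=C('v')+1=3+1=4
L[6]='w': occ=3, LF[6]=C('w')+3=5+3=8
L[7]='u': occ=1, LF[7]=C('u')+1=1+1=2
L[8]='$': occ=0, LF[8]=C('$')+0=0+0=0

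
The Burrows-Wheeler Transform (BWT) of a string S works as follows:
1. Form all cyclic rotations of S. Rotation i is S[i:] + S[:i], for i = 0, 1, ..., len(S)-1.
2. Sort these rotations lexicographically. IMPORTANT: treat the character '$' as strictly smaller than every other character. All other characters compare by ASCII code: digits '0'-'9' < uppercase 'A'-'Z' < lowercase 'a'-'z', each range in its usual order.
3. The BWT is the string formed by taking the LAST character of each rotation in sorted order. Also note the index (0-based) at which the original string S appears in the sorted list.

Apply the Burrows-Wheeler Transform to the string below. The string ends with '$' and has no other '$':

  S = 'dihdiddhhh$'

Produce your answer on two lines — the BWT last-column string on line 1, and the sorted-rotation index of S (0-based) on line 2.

All 11 rotations (rotation i = S[i:]+S[:i]):
  rot[0] = dihdiddhhh$
  rot[1] = ihdiddhhh$d
  rot[2] = hdiddhhh$di
  rot[3] = diddhhh$dih
  rot[4] = iddhhh$dihd
  rot[5] = ddhhh$dihdi
  rot[6] = dhhh$dihdid
  rot[7] = hhh$dihdidd
  rot[8] = hh$dihdiddh
  rot[9] = h$dihdiddhh
  rot[10] = $dihdiddhhh
Sorted (with $ < everything):
  sorted[0] = $dihdiddhhh  (last char: 'h')
  sorted[1] = ddhhh$dihdi  (last char: 'i')
  sorted[2] = dhhh$dihdid  (last char: 'd')
  sorted[3] = diddhhh$dih  (last char: 'h')
  sorted[4] = dihdiddhhh$  (last char: '$')
  sorted[5] = h$dihdiddhh  (last char: 'h')
  sorted[6] = hdiddhhh$di  (last char: 'i')
  sorted[7] = hh$dihdiddh  (last char: 'h')
  sorted[8] = hhh$dihdidd  (last char: 'd')
  sorted[9] = iddhhh$dihd  (last char: 'd')
  sorted[10] = ihdiddhhh$d  (last char: 'd')
Last column: hidh$hihddd
Original string S is at sorted index 4

Answer: hidh$hihddd
4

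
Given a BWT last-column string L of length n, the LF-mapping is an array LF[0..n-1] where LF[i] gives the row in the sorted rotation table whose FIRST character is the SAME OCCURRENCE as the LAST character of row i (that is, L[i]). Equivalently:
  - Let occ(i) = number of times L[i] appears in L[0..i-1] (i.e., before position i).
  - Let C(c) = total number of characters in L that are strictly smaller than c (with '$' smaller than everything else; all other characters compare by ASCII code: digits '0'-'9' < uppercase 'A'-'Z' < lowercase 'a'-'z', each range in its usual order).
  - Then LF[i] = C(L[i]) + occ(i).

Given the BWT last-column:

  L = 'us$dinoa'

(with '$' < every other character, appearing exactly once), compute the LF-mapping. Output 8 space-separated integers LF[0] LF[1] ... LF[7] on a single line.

Char counts: '$':1, 'a':1, 'd':1, 'i':1, 'n':1, 'o':1, 's':1, 'u':1
C (first-col start): C('$')=0, C('a')=1, C('d')=2, C('i')=3, C('n')=4, C('o')=5, C('s')=6, C('u')=7
L[0]='u': occ=0, LF[0]=C('u')+0=7+0=7
L[1]='s': occ=0, LF[1]=C('s')+0=6+0=6
L[2]='$': occ=0, LF[2]=C('$')+0=0+0=0
L[3]='d': occ=0, LF[3]=C('d')+0=2+0=2
L[4]='i': occ=0, LF[4]=C('i')+0=3+0=3
L[5]='n': occ=0, LF[5]=C('n')+0=4+0=4
L[6]='o': occ=0, LF[6]=C('o')+0=5+0=5
L[7]='a': occ=0, LF[7]=C('a')+0=1+0=1

Answer: 7 6 0 2 3 4 5 1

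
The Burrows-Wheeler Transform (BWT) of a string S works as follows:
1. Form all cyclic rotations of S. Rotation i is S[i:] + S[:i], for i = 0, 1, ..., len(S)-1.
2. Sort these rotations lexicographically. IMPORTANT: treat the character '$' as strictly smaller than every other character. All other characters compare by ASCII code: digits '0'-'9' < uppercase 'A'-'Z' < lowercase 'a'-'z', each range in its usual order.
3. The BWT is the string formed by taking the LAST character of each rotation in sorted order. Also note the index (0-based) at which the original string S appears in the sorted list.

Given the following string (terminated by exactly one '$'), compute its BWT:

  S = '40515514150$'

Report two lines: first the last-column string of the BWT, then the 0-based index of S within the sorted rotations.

Answer: 054545$11501
6

Derivation:
All 12 rotations (rotation i = S[i:]+S[:i]):
  rot[0] = 40515514150$
  rot[1] = 0515514150$4
  rot[2] = 515514150$40
  rot[3] = 15514150$405
  rot[4] = 5514150$4051
  rot[5] = 514150$40515
  rot[6] = 14150$405155
  rot[7] = 4150$4051551
  rot[8] = 150$40515514
  rot[9] = 50$405155141
  rot[10] = 0$4051551415
  rot[11] = $40515514150
Sorted (with $ < everything):
  sorted[0] = $40515514150  (last char: '0')
  sorted[1] = 0$4051551415  (last char: '5')
  sorted[2] = 0515514150$4  (last char: '4')
  sorted[3] = 14150$405155  (last char: '5')
  sorted[4] = 150$40515514  (last char: '4')
  sorted[5] = 15514150$405  (last char: '5')
  sorted[6] = 40515514150$  (last char: '$')
  sorted[7] = 4150$4051551  (last char: '1')
  sorted[8] = 50$405155141  (last char: '1')
  sorted[9] = 514150$40515  (last char: '5')
  sorted[10] = 515514150$40  (last char: '0')
  sorted[11] = 5514150$4051  (last char: '1')
Last column: 054545$11501
Original string S is at sorted index 6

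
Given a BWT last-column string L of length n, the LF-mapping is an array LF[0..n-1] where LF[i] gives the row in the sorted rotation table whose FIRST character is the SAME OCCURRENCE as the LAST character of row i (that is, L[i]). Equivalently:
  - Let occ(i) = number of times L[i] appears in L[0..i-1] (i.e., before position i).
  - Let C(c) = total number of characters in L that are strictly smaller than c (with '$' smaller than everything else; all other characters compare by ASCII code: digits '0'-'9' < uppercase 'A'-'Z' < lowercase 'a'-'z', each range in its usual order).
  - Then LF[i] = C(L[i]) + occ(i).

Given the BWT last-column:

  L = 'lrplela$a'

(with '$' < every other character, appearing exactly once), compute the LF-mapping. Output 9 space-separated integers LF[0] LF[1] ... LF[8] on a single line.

Char counts: '$':1, 'a':2, 'e':1, 'l':3, 'p':1, 'r':1
C (first-col start): C('$')=0, C('a')=1, C('e')=3, C('l')=4, C('p')=7, C('r')=8
L[0]='l': occ=0, LF[0]=C('l')+0=4+0=4
L[1]='r': occ=0, LF[1]=C('r')+0=8+0=8
L[2]='p': occ=0, LF[2]=C('p')+0=7+0=7
L[3]='l': occ=1, LF[3]=C('l')+1=4+1=5
L[4]='e': occ=0, LF[4]=C('e')+0=3+0=3
L[5]='l': occ=2, LF[5]=C('l')+2=4+2=6
L[6]='a': occ=0, LF[6]=C('a')+0=1+0=1
L[7]='$': occ=0, LF[7]=C('$')+0=0+0=0
L[8]='a': occ=1, LF[8]=C('a')+1=1+1=2

Answer: 4 8 7 5 3 6 1 0 2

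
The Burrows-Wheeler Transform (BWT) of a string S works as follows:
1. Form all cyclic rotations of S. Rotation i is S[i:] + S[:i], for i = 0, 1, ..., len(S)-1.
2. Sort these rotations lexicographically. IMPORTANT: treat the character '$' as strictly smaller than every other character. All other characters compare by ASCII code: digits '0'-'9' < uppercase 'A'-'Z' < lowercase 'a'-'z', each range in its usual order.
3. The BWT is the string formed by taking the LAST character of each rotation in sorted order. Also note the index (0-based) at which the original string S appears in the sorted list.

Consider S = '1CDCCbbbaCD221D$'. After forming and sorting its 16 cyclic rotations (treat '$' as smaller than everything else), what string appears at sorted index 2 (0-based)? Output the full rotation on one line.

Answer: 1D$1CDCCbbbaCD22

Derivation:
All 16 rotations (rotation i = S[i:]+S[:i]):
  rot[0] = 1CDCCbbbaCD221D$
  rot[1] = CDCCbbbaCD221D$1
  rot[2] = DCCbbbaCD221D$1C
  rot[3] = CCbbbaCD221D$1CD
  rot[4] = CbbbaCD221D$1CDC
  rot[5] = bbbaCD221D$1CDCC
  rot[6] = bbaCD221D$1CDCCb
  rot[7] = baCD221D$1CDCCbb
  rot[8] = aCD221D$1CDCCbbb
  rot[9] = CD221D$1CDCCbbba
  rot[10] = D221D$1CDCCbbbaC
  rot[11] = 221D$1CDCCbbbaCD
  rot[12] = 21D$1CDCCbbbaCD2
  rot[13] = 1D$1CDCCbbbaCD22
  rot[14] = D$1CDCCbbbaCD221
  rot[15] = $1CDCCbbbaCD221D
Sorted (with $ < everything):
  sorted[0] = $1CDCCbbbaCD221D
  sorted[1] = 1CDCCbbbaCD221D$
  sorted[2] = 1D$1CDCCbbbaCD22
  sorted[3] = 21D$1CDCCbbbaCD2
  sorted[4] = 221D$1CDCCbbbaCD
  sorted[5] = CCbbbaCD221D$1CD
  sorted[6] = CD221D$1CDCCbbba
  sorted[7] = CDCCbbbaCD221D$1
  sorted[8] = CbbbaCD221D$1CDC
  sorted[9] = D$1CDCCbbbaCD221
  sorted[10] = D221D$1CDCCbbbaC
  sorted[11] = DCCbbbaCD221D$1C
  sorted[12] = aCD221D$1CDCCbbb
  sorted[13] = baCD221D$1CDCCbb
  sorted[14] = bbaCD221D$1CDCCb
  sorted[15] = bbbaCD221D$1CDCC
sorted[2] = 1D$1CDCCbbbaCD22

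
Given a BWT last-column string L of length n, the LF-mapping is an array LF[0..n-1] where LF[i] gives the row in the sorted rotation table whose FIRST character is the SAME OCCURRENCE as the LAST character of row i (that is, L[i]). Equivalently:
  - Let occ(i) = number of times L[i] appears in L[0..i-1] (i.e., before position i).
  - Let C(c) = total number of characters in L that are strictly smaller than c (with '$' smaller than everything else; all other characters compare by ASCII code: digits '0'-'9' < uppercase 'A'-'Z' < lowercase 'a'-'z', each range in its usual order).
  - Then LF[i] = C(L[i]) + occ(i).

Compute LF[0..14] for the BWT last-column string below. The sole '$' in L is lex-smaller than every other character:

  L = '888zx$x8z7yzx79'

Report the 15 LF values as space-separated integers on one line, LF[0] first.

Char counts: '$':1, '7':2, '8':4, '9':1, 'x':3, 'y':1, 'z':3
C (first-col start): C('$')=0, C('7')=1, C('8')=3, C('9')=7, C('x')=8, C('y')=11, C('z')=12
L[0]='8': occ=0, LF[0]=C('8')+0=3+0=3
L[1]='8': occ=1, LF[1]=C('8')+1=3+1=4
L[2]='8': occ=2, LF[2]=C('8')+2=3+2=5
L[3]='z': occ=0, LF[3]=C('z')+0=12+0=12
L[4]='x': occ=0, LF[4]=C('x')+0=8+0=8
L[5]='$': occ=0, LF[5]=C('$')+0=0+0=0
L[6]='x': occ=1, LF[6]=C('x')+1=8+1=9
L[7]='8': occ=3, LF[7]=C('8')+3=3+3=6
L[8]='z': occ=1, LF[8]=C('z')+1=12+1=13
L[9]='7': occ=0, LF[9]=C('7')+0=1+0=1
L[10]='y': occ=0, LF[10]=C('y')+0=11+0=11
L[11]='z': occ=2, LF[11]=C('z')+2=12+2=14
L[12]='x': occ=2, LF[12]=C('x')+2=8+2=10
L[13]='7': occ=1, LF[13]=C('7')+1=1+1=2
L[14]='9': occ=0, LF[14]=C('9')+0=7+0=7

Answer: 3 4 5 12 8 0 9 6 13 1 11 14 10 2 7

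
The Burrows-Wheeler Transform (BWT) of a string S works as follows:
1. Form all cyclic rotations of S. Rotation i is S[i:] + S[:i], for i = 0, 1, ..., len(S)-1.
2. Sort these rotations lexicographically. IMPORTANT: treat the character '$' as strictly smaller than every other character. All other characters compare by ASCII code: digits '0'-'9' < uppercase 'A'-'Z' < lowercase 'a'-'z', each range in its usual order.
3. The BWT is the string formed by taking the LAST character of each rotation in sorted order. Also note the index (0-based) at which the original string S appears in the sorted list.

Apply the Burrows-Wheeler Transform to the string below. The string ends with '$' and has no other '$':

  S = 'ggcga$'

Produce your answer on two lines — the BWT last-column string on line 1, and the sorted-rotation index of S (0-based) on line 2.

Answer: aggcg$
5

Derivation:
All 6 rotations (rotation i = S[i:]+S[:i]):
  rot[0] = ggcga$
  rot[1] = gcga$g
  rot[2] = cga$gg
  rot[3] = ga$ggc
  rot[4] = a$ggcg
  rot[5] = $ggcga
Sorted (with $ < everything):
  sorted[0] = $ggcga  (last char: 'a')
  sorted[1] = a$ggcg  (last char: 'g')
  sorted[2] = cga$gg  (last char: 'g')
  sorted[3] = ga$ggc  (last char: 'c')
  sorted[4] = gcga$g  (last char: 'g')
  sorted[5] = ggcga$  (last char: '$')
Last column: aggcg$
Original string S is at sorted index 5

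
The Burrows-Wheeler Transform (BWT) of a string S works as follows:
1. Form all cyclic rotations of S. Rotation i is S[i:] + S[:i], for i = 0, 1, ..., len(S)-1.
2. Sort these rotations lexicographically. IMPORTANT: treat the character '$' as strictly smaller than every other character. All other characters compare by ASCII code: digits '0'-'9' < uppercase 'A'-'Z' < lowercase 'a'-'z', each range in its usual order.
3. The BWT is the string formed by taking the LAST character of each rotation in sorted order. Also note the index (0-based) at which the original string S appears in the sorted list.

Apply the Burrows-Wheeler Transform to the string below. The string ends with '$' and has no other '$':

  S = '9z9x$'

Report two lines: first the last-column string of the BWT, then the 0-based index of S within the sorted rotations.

Answer: xz$99
2

Derivation:
All 5 rotations (rotation i = S[i:]+S[:i]):
  rot[0] = 9z9x$
  rot[1] = z9x$9
  rot[2] = 9x$9z
  rot[3] = x$9z9
  rot[4] = $9z9x
Sorted (with $ < everything):
  sorted[0] = $9z9x  (last char: 'x')
  sorted[1] = 9x$9z  (last char: 'z')
  sorted[2] = 9z9x$  (last char: '$')
  sorted[3] = x$9z9  (last char: '9')
  sorted[4] = z9x$9  (last char: '9')
Last column: xz$99
Original string S is at sorted index 2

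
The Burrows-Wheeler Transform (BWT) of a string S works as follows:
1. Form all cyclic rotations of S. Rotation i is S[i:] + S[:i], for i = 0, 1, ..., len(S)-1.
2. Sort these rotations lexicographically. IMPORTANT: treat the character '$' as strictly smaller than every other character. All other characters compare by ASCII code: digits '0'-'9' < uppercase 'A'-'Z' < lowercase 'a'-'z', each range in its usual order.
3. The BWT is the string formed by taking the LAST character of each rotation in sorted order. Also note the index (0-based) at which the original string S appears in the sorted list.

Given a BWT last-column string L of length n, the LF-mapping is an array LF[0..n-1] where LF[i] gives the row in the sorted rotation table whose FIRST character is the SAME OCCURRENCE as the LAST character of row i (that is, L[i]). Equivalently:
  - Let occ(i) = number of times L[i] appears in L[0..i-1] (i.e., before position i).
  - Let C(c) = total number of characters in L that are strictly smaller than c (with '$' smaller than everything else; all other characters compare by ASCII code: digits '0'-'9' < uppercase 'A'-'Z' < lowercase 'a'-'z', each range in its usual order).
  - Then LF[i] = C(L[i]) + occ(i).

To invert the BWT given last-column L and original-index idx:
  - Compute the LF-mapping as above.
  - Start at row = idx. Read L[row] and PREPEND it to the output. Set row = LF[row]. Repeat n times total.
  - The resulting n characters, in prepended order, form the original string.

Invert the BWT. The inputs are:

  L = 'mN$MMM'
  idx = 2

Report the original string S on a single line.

LF mapping: 5 4 0 1 2 3
Walk LF starting at row 2, prepending L[row]:
  step 1: row=2, L[2]='$', prepend. Next row=LF[2]=0
  step 2: row=0, L[0]='m', prepend. Next row=LF[0]=5
  step 3: row=5, L[5]='M', prepend. Next row=LF[5]=3
  step 4: row=3, L[3]='M', prepend. Next row=LF[3]=1
  step 5: row=1, L[1]='N', prepend. Next row=LF[1]=4
  step 6: row=4, L[4]='M', prepend. Next row=LF[4]=2
Reversed output: MNMMm$

Answer: MNMMm$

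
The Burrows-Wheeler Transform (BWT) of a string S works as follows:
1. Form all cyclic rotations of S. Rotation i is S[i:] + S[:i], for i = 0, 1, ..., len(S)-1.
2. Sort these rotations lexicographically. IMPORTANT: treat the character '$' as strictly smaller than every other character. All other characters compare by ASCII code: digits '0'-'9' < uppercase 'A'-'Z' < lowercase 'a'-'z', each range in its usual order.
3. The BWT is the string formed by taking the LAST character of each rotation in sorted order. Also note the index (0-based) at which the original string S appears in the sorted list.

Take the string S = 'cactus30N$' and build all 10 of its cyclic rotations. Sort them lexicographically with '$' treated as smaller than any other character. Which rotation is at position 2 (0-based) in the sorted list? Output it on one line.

All 10 rotations (rotation i = S[i:]+S[:i]):
  rot[0] = cactus30N$
  rot[1] = actus30N$c
  rot[2] = ctus30N$ca
  rot[3] = tus30N$cac
  rot[4] = us30N$cact
  rot[5] = s30N$cactu
  rot[6] = 30N$cactus
  rot[7] = 0N$cactus3
  rot[8] = N$cactus30
  rot[9] = $cactus30N
Sorted (with $ < everything):
  sorted[0] = $cactus30N
  sorted[1] = 0N$cactus3
  sorted[2] = 30N$cactus
  sorted[3] = N$cactus30
  sorted[4] = actus30N$c
  sorted[5] = cactus30N$
  sorted[6] = ctus30N$ca
  sorted[7] = s30N$cactu
  sorted[8] = tus30N$cac
  sorted[9] = us30N$cact
sorted[2] = 30N$cactus

Answer: 30N$cactus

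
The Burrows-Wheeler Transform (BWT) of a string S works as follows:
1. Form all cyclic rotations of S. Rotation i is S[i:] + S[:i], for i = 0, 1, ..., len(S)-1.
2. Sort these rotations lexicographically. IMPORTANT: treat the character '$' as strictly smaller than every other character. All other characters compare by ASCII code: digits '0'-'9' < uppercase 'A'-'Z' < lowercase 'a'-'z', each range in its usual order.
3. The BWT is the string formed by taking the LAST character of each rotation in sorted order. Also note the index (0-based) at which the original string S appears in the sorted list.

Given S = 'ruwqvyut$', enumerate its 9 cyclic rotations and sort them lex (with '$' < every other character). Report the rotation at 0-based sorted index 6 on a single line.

All 9 rotations (rotation i = S[i:]+S[:i]):
  rot[0] = ruwqvyut$
  rot[1] = uwqvyut$r
  rot[2] = wqvyut$ru
  rot[3] = qvyut$ruw
  rot[4] = vyut$ruwq
  rot[5] = yut$ruwqv
  rot[6] = ut$ruwqvy
  rot[7] = t$ruwqvyu
  rot[8] = $ruwqvyut
Sorted (with $ < everything):
  sorted[0] = $ruwqvyut
  sorted[1] = qvyut$ruw
  sorted[2] = ruwqvyut$
  sorted[3] = t$ruwqvyu
  sorted[4] = ut$ruwqvy
  sorted[5] = uwqvyut$r
  sorted[6] = vyut$ruwq
  sorted[7] = wqvyut$ru
  sorted[8] = yut$ruwqv
sorted[6] = vyut$ruwq

Answer: vyut$ruwq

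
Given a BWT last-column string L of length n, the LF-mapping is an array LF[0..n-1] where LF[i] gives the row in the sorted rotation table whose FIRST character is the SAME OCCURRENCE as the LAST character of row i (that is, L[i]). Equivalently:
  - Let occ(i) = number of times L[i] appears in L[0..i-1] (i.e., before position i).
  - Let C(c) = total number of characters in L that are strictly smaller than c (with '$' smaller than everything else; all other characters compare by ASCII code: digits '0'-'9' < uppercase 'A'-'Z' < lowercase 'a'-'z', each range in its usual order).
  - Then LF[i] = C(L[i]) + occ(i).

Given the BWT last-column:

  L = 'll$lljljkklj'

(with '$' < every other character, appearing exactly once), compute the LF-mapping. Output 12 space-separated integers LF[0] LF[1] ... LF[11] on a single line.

Answer: 6 7 0 8 9 1 10 2 4 5 11 3

Derivation:
Char counts: '$':1, 'j':3, 'k':2, 'l':6
C (first-col start): C('$')=0, C('j')=1, C('k')=4, C('l')=6
L[0]='l': occ=0, LF[0]=C('l')+0=6+0=6
L[1]='l': occ=1, LF[1]=C('l')+1=6+1=7
L[2]='$': occ=0, LF[2]=C('$')+0=0+0=0
L[3]='l': occ=2, LF[3]=C('l')+2=6+2=8
L[4]='l': occ=3, LF[4]=C('l')+3=6+3=9
L[5]='j': occ=0, LF[5]=C('j')+0=1+0=1
L[6]='l': occ=4, LF[6]=C('l')+4=6+4=10
L[7]='j': occ=1, LF[7]=C('j')+1=1+1=2
L[8]='k': occ=0, LF[8]=C('k')+0=4+0=4
L[9]='k': occ=1, LF[9]=C('k')+1=4+1=5
L[10]='l': occ=5, LF[10]=C('l')+5=6+5=11
L[11]='j': occ=2, LF[11]=C('j')+2=1+2=3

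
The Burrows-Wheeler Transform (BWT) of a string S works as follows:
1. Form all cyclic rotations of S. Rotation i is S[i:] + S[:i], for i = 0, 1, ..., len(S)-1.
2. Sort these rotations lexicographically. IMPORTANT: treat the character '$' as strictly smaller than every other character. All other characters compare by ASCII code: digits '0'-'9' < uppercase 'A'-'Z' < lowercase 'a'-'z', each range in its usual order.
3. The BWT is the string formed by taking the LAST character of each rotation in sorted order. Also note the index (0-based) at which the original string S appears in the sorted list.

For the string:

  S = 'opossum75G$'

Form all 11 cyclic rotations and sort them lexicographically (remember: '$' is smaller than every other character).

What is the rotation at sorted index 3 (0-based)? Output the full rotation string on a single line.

Answer: G$opossum75

Derivation:
All 11 rotations (rotation i = S[i:]+S[:i]):
  rot[0] = opossum75G$
  rot[1] = possum75G$o
  rot[2] = ossum75G$op
  rot[3] = ssum75G$opo
  rot[4] = sum75G$opos
  rot[5] = um75G$oposs
  rot[6] = m75G$opossu
  rot[7] = 75G$opossum
  rot[8] = 5G$opossum7
  rot[9] = G$opossum75
  rot[10] = $opossum75G
Sorted (with $ < everything):
  sorted[0] = $opossum75G
  sorted[1] = 5G$opossum7
  sorted[2] = 75G$opossum
  sorted[3] = G$opossum75
  sorted[4] = m75G$opossu
  sorted[5] = opossum75G$
  sorted[6] = ossum75G$op
  sorted[7] = possum75G$o
  sorted[8] = ssum75G$opo
  sorted[9] = sum75G$opos
  sorted[10] = um75G$oposs
sorted[3] = G$opossum75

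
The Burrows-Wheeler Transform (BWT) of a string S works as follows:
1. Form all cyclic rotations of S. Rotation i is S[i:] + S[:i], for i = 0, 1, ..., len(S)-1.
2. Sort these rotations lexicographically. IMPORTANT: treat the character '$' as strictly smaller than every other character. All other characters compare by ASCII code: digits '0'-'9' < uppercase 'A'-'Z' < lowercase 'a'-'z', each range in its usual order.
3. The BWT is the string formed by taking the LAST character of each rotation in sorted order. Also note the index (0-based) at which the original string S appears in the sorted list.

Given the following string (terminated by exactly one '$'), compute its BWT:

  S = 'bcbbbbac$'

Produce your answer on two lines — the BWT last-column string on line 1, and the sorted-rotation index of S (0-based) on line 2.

Answer: cbbbbc$ab
6

Derivation:
All 9 rotations (rotation i = S[i:]+S[:i]):
  rot[0] = bcbbbbac$
  rot[1] = cbbbbac$b
  rot[2] = bbbbac$bc
  rot[3] = bbbac$bcb
  rot[4] = bbac$bcbb
  rot[5] = bac$bcbbb
  rot[6] = ac$bcbbbb
  rot[7] = c$bcbbbba
  rot[8] = $bcbbbbac
Sorted (with $ < everything):
  sorted[0] = $bcbbbbac  (last char: 'c')
  sorted[1] = ac$bcbbbb  (last char: 'b')
  sorted[2] = bac$bcbbb  (last char: 'b')
  sorted[3] = bbac$bcbb  (last char: 'b')
  sorted[4] = bbbac$bcb  (last char: 'b')
  sorted[5] = bbbbac$bc  (last char: 'c')
  sorted[6] = bcbbbbac$  (last char: '$')
  sorted[7] = c$bcbbbba  (last char: 'a')
  sorted[8] = cbbbbac$b  (last char: 'b')
Last column: cbbbbc$ab
Original string S is at sorted index 6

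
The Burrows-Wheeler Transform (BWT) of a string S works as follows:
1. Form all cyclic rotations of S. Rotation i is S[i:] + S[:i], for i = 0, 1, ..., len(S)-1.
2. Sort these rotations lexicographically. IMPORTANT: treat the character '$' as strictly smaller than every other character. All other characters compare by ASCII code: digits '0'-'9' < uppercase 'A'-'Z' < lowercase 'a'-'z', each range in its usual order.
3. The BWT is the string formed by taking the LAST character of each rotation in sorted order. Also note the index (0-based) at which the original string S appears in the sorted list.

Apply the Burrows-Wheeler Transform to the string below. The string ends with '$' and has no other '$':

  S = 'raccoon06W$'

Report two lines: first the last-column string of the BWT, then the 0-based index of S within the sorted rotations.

All 11 rotations (rotation i = S[i:]+S[:i]):
  rot[0] = raccoon06W$
  rot[1] = accoon06W$r
  rot[2] = ccoon06W$ra
  rot[3] = coon06W$rac
  rot[4] = oon06W$racc
  rot[5] = on06W$racco
  rot[6] = n06W$raccoo
  rot[7] = 06W$raccoon
  rot[8] = 6W$raccoon0
  rot[9] = W$raccoon06
  rot[10] = $raccoon06W
Sorted (with $ < everything):
  sorted[0] = $raccoon06W  (last char: 'W')
  sorted[1] = 06W$raccoon  (last char: 'n')
  sorted[2] = 6W$raccoon0  (last char: '0')
  sorted[3] = W$raccoon06  (last char: '6')
  sorted[4] = accoon06W$r  (last char: 'r')
  sorted[5] = ccoon06W$ra  (last char: 'a')
  sorted[6] = coon06W$rac  (last char: 'c')
  sorted[7] = n06W$raccoo  (last char: 'o')
  sorted[8] = on06W$racco  (last char: 'o')
  sorted[9] = oon06W$racc  (last char: 'c')
  sorted[10] = raccoon06W$  (last char: '$')
Last column: Wn06racooc$
Original string S is at sorted index 10

Answer: Wn06racooc$
10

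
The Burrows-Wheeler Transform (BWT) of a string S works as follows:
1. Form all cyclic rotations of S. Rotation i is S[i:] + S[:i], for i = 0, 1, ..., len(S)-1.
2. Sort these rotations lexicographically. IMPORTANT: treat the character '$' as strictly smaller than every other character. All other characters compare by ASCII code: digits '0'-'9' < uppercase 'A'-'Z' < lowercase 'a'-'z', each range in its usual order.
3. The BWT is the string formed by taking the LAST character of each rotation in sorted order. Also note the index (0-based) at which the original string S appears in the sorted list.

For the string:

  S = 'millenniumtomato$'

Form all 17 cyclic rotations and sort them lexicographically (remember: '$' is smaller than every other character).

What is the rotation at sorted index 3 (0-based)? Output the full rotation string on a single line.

Answer: illenniumtomato$m

Derivation:
All 17 rotations (rotation i = S[i:]+S[:i]):
  rot[0] = millenniumtomato$
  rot[1] = illenniumtomato$m
  rot[2] = llenniumtomato$mi
  rot[3] = lenniumtomato$mil
  rot[4] = enniumtomato$mill
  rot[5] = nniumtomato$mille
  rot[6] = niumtomato$millen
  rot[7] = iumtomato$millenn
  rot[8] = umtomato$millenni
  rot[9] = mtomato$millenniu
  rot[10] = tomato$millennium
  rot[11] = omato$millenniumt
  rot[12] = mato$millenniumto
  rot[13] = ato$millenniumtom
  rot[14] = to$millenniumtoma
  rot[15] = o$millenniumtomat
  rot[16] = $millenniumtomato
Sorted (with $ < everything):
  sorted[0] = $millenniumtomato
  sorted[1] = ato$millenniumtom
  sorted[2] = enniumtomato$mill
  sorted[3] = illenniumtomato$m
  sorted[4] = iumtomato$millenn
  sorted[5] = lenniumtomato$mil
  sorted[6] = llenniumtomato$mi
  sorted[7] = mato$millenniumto
  sorted[8] = millenniumtomato$
  sorted[9] = mtomato$millenniu
  sorted[10] = niumtomato$millen
  sorted[11] = nniumtomato$mille
  sorted[12] = o$millenniumtomat
  sorted[13] = omato$millenniumt
  sorted[14] = to$millenniumtoma
  sorted[15] = tomato$millennium
  sorted[16] = umtomato$millenni
sorted[3] = illenniumtomato$m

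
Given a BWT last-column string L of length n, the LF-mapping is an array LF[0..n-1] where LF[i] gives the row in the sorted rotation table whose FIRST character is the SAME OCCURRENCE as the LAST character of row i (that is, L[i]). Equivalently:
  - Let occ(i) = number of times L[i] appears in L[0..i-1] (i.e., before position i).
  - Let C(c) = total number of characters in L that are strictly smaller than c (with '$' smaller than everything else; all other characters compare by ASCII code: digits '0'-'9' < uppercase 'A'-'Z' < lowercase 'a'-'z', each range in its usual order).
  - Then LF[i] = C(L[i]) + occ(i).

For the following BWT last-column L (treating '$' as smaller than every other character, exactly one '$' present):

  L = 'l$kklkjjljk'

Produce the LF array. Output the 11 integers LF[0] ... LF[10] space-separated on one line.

Char counts: '$':1, 'j':3, 'k':4, 'l':3
C (first-col start): C('$')=0, C('j')=1, C('k')=4, C('l')=8
L[0]='l': occ=0, LF[0]=C('l')+0=8+0=8
L[1]='$': occ=0, LF[1]=C('$')+0=0+0=0
L[2]='k': occ=0, LF[2]=C('k')+0=4+0=4
L[3]='k': occ=1, LF[3]=C('k')+1=4+1=5
L[4]='l': occ=1, LF[4]=C('l')+1=8+1=9
L[5]='k': occ=2, LF[5]=C('k')+2=4+2=6
L[6]='j': occ=0, LF[6]=C('j')+0=1+0=1
L[7]='j': occ=1, LF[7]=C('j')+1=1+1=2
L[8]='l': occ=2, LF[8]=C('l')+2=8+2=10
L[9]='j': occ=2, LF[9]=C('j')+2=1+2=3
L[10]='k': occ=3, LF[10]=C('k')+3=4+3=7

Answer: 8 0 4 5 9 6 1 2 10 3 7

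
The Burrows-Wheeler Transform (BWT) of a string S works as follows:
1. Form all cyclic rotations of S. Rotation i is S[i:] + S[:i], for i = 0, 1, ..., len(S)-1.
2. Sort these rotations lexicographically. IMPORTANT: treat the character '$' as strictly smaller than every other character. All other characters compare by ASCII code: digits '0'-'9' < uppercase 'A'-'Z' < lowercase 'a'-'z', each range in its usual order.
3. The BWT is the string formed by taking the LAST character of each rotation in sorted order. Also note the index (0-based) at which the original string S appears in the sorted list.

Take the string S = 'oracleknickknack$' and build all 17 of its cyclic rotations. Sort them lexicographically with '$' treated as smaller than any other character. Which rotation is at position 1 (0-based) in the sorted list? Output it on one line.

All 17 rotations (rotation i = S[i:]+S[:i]):
  rot[0] = oracleknickknack$
  rot[1] = racleknickknack$o
  rot[2] = acleknickknack$or
  rot[3] = cleknickknack$ora
  rot[4] = leknickknack$orac
  rot[5] = eknickknack$oracl
  rot[6] = knickknack$oracle
  rot[7] = nickknack$oraclek
  rot[8] = ickknack$oraclekn
  rot[9] = ckknack$oraclekni
  rot[10] = kknack$oracleknic
  rot[11] = knack$oracleknick
  rot[12] = nack$oracleknickk
  rot[13] = ack$oracleknickkn
  rot[14] = ck$oracleknickkna
  rot[15] = k$oracleknickknac
  rot[16] = $oracleknickknack
Sorted (with $ < everything):
  sorted[0] = $oracleknickknack
  sorted[1] = ack$oracleknickkn
  sorted[2] = acleknickknack$or
  sorted[3] = ck$oracleknickkna
  sorted[4] = ckknack$oraclekni
  sorted[5] = cleknickknack$ora
  sorted[6] = eknickknack$oracl
  sorted[7] = ickknack$oraclekn
  sorted[8] = k$oracleknickknac
  sorted[9] = kknack$oracleknic
  sorted[10] = knack$oracleknick
  sorted[11] = knickknack$oracle
  sorted[12] = leknickknack$orac
  sorted[13] = nack$oracleknickk
  sorted[14] = nickknack$oraclek
  sorted[15] = oracleknickknack$
  sorted[16] = racleknickknack$o
sorted[1] = ack$oracleknickkn

Answer: ack$oracleknickkn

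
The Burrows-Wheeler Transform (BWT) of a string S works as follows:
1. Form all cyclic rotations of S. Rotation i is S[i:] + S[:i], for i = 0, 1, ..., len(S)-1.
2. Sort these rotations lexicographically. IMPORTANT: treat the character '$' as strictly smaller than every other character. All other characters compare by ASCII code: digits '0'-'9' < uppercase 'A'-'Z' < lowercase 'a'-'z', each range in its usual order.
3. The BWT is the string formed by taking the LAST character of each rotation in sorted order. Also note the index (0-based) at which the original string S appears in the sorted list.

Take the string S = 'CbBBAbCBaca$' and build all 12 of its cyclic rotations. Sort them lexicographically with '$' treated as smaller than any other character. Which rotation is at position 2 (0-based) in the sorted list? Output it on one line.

All 12 rotations (rotation i = S[i:]+S[:i]):
  rot[0] = CbBBAbCBaca$
  rot[1] = bBBAbCBaca$C
  rot[2] = BBAbCBaca$Cb
  rot[3] = BAbCBaca$CbB
  rot[4] = AbCBaca$CbBB
  rot[5] = bCBaca$CbBBA
  rot[6] = CBaca$CbBBAb
  rot[7] = Baca$CbBBAbC
  rot[8] = aca$CbBBAbCB
  rot[9] = ca$CbBBAbCBa
  rot[10] = a$CbBBAbCBac
  rot[11] = $CbBBAbCBaca
Sorted (with $ < everything):
  sorted[0] = $CbBBAbCBaca
  sorted[1] = AbCBaca$CbBB
  sorted[2] = BAbCBaca$CbB
  sorted[3] = BBAbCBaca$Cb
  sorted[4] = Baca$CbBBAbC
  sorted[5] = CBaca$CbBBAb
  sorted[6] = CbBBAbCBaca$
  sorted[7] = a$CbBBAbCBac
  sorted[8] = aca$CbBBAbCB
  sorted[9] = bBBAbCBaca$C
  sorted[10] = bCBaca$CbBBA
  sorted[11] = ca$CbBBAbCBa
sorted[2] = BAbCBaca$CbB

Answer: BAbCBaca$CbB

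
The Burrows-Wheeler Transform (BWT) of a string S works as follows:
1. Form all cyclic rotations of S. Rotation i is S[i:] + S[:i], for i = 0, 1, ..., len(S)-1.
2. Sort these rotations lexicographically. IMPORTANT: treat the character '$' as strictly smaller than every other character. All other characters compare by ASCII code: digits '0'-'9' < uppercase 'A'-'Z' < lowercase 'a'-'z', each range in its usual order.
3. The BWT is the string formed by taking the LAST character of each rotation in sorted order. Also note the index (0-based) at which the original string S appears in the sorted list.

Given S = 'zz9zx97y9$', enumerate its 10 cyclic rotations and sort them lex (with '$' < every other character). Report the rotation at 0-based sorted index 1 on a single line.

All 10 rotations (rotation i = S[i:]+S[:i]):
  rot[0] = zz9zx97y9$
  rot[1] = z9zx97y9$z
  rot[2] = 9zx97y9$zz
  rot[3] = zx97y9$zz9
  rot[4] = x97y9$zz9z
  rot[5] = 97y9$zz9zx
  rot[6] = 7y9$zz9zx9
  rot[7] = y9$zz9zx97
  rot[8] = 9$zz9zx97y
  rot[9] = $zz9zx97y9
Sorted (with $ < everything):
  sorted[0] = $zz9zx97y9
  sorted[1] = 7y9$zz9zx9
  sorted[2] = 9$zz9zx97y
  sorted[3] = 97y9$zz9zx
  sorted[4] = 9zx97y9$zz
  sorted[5] = x97y9$zz9z
  sorted[6] = y9$zz9zx97
  sorted[7] = z9zx97y9$z
  sorted[8] = zx97y9$zz9
  sorted[9] = zz9zx97y9$
sorted[1] = 7y9$zz9zx9

Answer: 7y9$zz9zx9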